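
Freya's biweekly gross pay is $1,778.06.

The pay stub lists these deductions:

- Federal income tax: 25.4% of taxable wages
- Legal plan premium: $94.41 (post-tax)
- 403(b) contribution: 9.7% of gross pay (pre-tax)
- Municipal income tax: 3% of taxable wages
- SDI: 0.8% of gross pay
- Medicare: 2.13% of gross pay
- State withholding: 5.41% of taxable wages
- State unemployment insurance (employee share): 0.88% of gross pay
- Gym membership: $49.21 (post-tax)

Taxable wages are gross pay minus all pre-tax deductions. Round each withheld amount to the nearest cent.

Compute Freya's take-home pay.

403(b) contribution: $1,778.06 × 0.097 = $172.47
Taxable wages = $1,778.06 − $172.47 = $1,605.59
Federal income tax: $1,605.59 × 0.254 = $407.82
Municipal income tax: $1,605.59 × 0.03 = $48.17
State withholding: $1,605.59 × 0.0541 = $86.86
SDI: $1,778.06 × 0.008 = $14.22
State unemployment insurance (employee share): $1,778.06 × 0.0088 = $15.65
Medicare: $1,778.06 × 0.0213 = $37.87
Gym membership: $49.21
Legal plan premium: $94.41
Total deductions = $172.47 + $407.82 + $48.17 + $86.86 + $14.22 + $15.65 + $37.87 + $49.21 + $94.41 = $926.68
Net pay = $1,778.06 − $926.68 = $851.38

$851.38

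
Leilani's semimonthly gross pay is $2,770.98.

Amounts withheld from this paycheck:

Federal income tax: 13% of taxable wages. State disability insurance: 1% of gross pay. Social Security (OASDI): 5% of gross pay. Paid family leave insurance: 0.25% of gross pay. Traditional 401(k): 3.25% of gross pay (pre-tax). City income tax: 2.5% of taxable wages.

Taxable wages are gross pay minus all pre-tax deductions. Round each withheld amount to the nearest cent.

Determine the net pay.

Traditional 401(k): $2,770.98 × 0.0325 = $90.06
Taxable wages = $2,770.98 − $90.06 = $2,680.92
City income tax: $2,680.92 × 0.025 = $67.02
Federal income tax: $2,680.92 × 0.13 = $348.52
Social Security (OASDI): $2,770.98 × 0.05 = $138.55
State disability insurance: $2,770.98 × 0.01 = $27.71
Paid family leave insurance: $2,770.98 × 0.0025 = $6.93
Total deductions = $90.06 + $67.02 + $348.52 + $138.55 + $27.71 + $6.93 = $678.79
Net pay = $2,770.98 − $678.79 = $2,092.19

$2,092.19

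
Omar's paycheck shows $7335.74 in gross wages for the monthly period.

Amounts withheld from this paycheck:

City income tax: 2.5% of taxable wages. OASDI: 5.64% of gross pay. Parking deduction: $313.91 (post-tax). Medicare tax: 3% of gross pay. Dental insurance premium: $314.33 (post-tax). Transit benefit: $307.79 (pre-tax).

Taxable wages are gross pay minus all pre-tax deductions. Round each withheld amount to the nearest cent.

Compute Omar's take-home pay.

$5590.20

Transit benefit: $307.79
Taxable wages = $7335.74 − $307.79 = $7027.95
City income tax: $7027.95 × 0.025 = $175.70
OASDI: $7335.74 × 0.0564 = $413.74
Medicare tax: $7335.74 × 0.03 = $220.07
Parking deduction: $313.91
Dental insurance premium: $314.33
Total deductions = $307.79 + $175.70 + $413.74 + $220.07 + $313.91 + $314.33 = $1745.54
Net pay = $7335.74 − $1745.54 = $5590.20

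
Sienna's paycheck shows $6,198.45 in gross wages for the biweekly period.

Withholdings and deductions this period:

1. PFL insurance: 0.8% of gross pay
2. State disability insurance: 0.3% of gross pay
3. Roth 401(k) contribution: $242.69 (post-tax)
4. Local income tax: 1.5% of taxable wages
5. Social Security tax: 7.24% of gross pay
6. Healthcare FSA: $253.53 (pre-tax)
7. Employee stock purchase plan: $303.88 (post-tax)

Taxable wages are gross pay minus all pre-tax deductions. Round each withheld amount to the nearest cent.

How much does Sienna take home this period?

Healthcare FSA: $253.53
Taxable wages = $6,198.45 − $253.53 = $5,944.92
Local income tax: $5,944.92 × 0.015 = $89.17
Social Security tax: $6,198.45 × 0.0724 = $448.77
PFL insurance: $6,198.45 × 0.008 = $49.59
State disability insurance: $6,198.45 × 0.003 = $18.60
Employee stock purchase plan: $303.88
Roth 401(k) contribution: $242.69
Total deductions = $253.53 + $89.17 + $448.77 + $49.59 + $18.60 + $303.88 + $242.69 = $1,406.23
Net pay = $6,198.45 − $1,406.23 = $4,792.22

$4,792.22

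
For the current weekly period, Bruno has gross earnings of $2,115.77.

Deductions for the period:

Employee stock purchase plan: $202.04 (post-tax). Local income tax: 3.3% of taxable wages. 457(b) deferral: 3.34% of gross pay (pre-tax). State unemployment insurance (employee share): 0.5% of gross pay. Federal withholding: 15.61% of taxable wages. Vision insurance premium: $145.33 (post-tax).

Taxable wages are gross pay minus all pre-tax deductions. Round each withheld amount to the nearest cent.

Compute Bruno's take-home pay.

$1,300.42

457(b) deferral: $2,115.77 × 0.0334 = $70.67
Taxable wages = $2,115.77 − $70.67 = $2,045.10
Local income tax: $2,045.10 × 0.033 = $67.49
Federal withholding: $2,045.10 × 0.1561 = $319.24
State unemployment insurance (employee share): $2,115.77 × 0.005 = $10.58
Vision insurance premium: $145.33
Employee stock purchase plan: $202.04
Total deductions = $70.67 + $67.49 + $319.24 + $10.58 + $145.33 + $202.04 = $815.35
Net pay = $2,115.77 − $815.35 = $1,300.42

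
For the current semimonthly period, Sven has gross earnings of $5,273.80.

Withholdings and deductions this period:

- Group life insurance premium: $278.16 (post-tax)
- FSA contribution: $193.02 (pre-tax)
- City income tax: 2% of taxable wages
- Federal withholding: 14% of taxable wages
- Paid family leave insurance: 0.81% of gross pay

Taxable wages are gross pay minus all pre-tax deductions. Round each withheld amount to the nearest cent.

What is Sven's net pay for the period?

$3,946.97

FSA contribution: $193.02
Taxable wages = $5,273.80 − $193.02 = $5,080.78
City income tax: $5,080.78 × 0.02 = $101.62
Federal withholding: $5,080.78 × 0.14 = $711.31
Paid family leave insurance: $5,273.80 × 0.0081 = $42.72
Group life insurance premium: $278.16
Total deductions = $193.02 + $101.62 + $711.31 + $42.72 + $278.16 = $1,326.83
Net pay = $5,273.80 − $1,326.83 = $3,946.97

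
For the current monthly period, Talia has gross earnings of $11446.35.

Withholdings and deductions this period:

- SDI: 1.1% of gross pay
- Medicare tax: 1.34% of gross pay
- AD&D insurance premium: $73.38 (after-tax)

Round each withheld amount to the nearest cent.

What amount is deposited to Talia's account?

Medicare tax: $11446.35 × 0.0134 = $153.38
SDI: $11446.35 × 0.011 = $125.91
AD&D insurance premium: $73.38
Total deductions = $153.38 + $125.91 + $73.38 = $352.67
Net pay = $11446.35 − $352.67 = $11093.68

$11093.68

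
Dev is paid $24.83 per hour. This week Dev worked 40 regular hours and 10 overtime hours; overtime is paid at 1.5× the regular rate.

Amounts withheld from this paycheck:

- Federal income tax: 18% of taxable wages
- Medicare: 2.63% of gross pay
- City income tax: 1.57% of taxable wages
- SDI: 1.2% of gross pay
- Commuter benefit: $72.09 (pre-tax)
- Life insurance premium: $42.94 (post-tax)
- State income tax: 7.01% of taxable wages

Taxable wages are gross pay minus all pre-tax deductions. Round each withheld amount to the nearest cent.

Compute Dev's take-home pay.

Regular pay: 40 × $24.83 = $993.20
Overtime pay: 10 × $24.83 × 1.5 = $372.45
Gross pay = $993.20 + $372.45 = $1,365.65
Commuter benefit: $72.09
Taxable wages = $1,365.65 − $72.09 = $1,293.56
Federal income tax: $1,293.56 × 0.18 = $232.84
State income tax: $1,293.56 × 0.0701 = $90.68
City income tax: $1,293.56 × 0.0157 = $20.31
Medicare: $1,365.65 × 0.0263 = $35.92
SDI: $1,365.65 × 0.012 = $16.39
Life insurance premium: $42.94
Total deductions = $72.09 + $232.84 + $90.68 + $20.31 + $35.92 + $16.39 + $42.94 = $511.17
Net pay = $1,365.65 − $511.17 = $854.48

$854.48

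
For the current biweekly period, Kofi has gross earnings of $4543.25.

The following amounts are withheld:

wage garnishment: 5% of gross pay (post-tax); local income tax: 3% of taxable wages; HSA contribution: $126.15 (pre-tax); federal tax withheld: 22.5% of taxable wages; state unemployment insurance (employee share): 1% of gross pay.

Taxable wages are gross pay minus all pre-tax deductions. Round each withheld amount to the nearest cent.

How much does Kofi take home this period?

HSA contribution: $126.15
Taxable wages = $4543.25 − $126.15 = $4417.10
Federal tax withheld: $4417.10 × 0.225 = $993.85
Local income tax: $4417.10 × 0.03 = $132.51
State unemployment insurance (employee share): $4543.25 × 0.01 = $45.43
Wage garnishment: $4543.25 × 0.05 = $227.16
Total deductions = $126.15 + $993.85 + $132.51 + $45.43 + $227.16 = $1525.10
Net pay = $4543.25 − $1525.10 = $3018.15

$3018.15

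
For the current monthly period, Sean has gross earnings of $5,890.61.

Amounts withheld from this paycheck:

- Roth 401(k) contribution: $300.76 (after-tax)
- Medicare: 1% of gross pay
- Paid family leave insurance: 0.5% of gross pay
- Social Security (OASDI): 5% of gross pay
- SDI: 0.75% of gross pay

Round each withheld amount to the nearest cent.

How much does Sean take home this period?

SDI: $5,890.61 × 0.0075 = $44.18
Social Security (OASDI): $5,890.61 × 0.05 = $294.53
Paid family leave insurance: $5,890.61 × 0.005 = $29.45
Medicare: $5,890.61 × 0.01 = $58.91
Roth 401(k) contribution: $300.76
Total deductions = $44.18 + $294.53 + $29.45 + $58.91 + $300.76 = $727.83
Net pay = $5,890.61 − $727.83 = $5,162.78

$5,162.78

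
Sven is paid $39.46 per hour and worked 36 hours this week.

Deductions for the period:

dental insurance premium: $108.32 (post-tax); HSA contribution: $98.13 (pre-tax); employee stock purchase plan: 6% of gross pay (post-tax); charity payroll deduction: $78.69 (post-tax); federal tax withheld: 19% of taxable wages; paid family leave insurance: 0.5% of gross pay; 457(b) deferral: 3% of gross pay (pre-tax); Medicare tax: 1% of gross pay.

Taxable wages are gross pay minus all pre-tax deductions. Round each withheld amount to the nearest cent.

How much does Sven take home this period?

$743.10

Gross pay: 36 × $39.46 = $1420.56
HSA contribution: $98.13
457(b) deferral: $1420.56 × 0.03 = $42.62
Pre-tax total = $98.13 + $42.62 = $140.75
Taxable wages = $1420.56 − $140.75 = $1279.81
Federal tax withheld: $1279.81 × 0.19 = $243.16
Paid family leave insurance: $1420.56 × 0.005 = $7.10
Medicare tax: $1420.56 × 0.01 = $14.21
Dental insurance premium: $108.32
Charity payroll deduction: $78.69
Employee stock purchase plan: $1420.56 × 0.06 = $85.23
Total deductions = $98.13 + $42.62 + $243.16 + $7.10 + $14.21 + $108.32 + $78.69 + $85.23 = $677.46
Net pay = $1420.56 − $677.46 = $743.10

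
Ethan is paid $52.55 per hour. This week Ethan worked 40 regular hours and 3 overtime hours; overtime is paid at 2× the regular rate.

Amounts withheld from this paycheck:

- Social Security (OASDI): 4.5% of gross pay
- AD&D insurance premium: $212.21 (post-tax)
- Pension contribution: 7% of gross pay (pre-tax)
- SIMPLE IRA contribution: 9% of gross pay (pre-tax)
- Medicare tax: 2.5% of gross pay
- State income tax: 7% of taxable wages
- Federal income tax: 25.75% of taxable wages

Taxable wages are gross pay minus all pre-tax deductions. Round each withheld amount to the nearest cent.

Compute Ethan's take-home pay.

$984.11

Regular pay: 40 × $52.55 = $2102.00
Overtime pay: 3 × $52.55 × 2 = $315.30
Gross pay = $2102.00 + $315.30 = $2417.30
SIMPLE IRA contribution: $2417.30 × 0.09 = $217.56
Pension contribution: $2417.30 × 0.07 = $169.21
Pre-tax total = $217.56 + $169.21 = $386.77
Taxable wages = $2417.30 − $386.77 = $2030.53
State income tax: $2030.53 × 0.07 = $142.14
Federal income tax: $2030.53 × 0.2575 = $522.86
Medicare tax: $2417.30 × 0.025 = $60.43
Social Security (OASDI): $2417.30 × 0.045 = $108.78
AD&D insurance premium: $212.21
Total deductions = $217.56 + $169.21 + $142.14 + $522.86 + $60.43 + $108.78 + $212.21 = $1433.19
Net pay = $2417.30 − $1433.19 = $984.11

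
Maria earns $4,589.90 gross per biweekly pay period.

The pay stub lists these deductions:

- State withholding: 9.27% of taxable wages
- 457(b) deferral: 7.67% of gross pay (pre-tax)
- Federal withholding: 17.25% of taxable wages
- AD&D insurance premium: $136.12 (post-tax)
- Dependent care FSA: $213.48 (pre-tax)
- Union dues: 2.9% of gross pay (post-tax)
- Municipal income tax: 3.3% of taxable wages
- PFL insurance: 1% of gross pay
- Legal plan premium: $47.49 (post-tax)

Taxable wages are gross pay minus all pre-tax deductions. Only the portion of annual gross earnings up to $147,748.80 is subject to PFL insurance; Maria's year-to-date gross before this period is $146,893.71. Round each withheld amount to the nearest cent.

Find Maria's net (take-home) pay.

$2,499.04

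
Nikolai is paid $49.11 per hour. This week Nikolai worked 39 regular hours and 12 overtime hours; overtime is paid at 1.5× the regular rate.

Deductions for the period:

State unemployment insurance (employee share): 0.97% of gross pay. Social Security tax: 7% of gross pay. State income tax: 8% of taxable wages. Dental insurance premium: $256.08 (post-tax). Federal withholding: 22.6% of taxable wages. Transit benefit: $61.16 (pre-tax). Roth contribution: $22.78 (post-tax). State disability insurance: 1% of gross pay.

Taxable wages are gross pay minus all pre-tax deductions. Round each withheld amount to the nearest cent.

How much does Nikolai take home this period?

$1,370.30

Regular pay: 39 × $49.11 = $1,915.29
Overtime pay: 12 × $49.11 × 1.5 = $883.98
Gross pay = $1,915.29 + $883.98 = $2,799.27
Transit benefit: $61.16
Taxable wages = $2,799.27 − $61.16 = $2,738.11
State income tax: $2,738.11 × 0.08 = $219.05
Federal withholding: $2,738.11 × 0.226 = $618.81
Social Security tax: $2,799.27 × 0.07 = $195.95
State disability insurance: $2,799.27 × 0.01 = $27.99
State unemployment insurance (employee share): $2,799.27 × 0.0097 = $27.15
Dental insurance premium: $256.08
Roth contribution: $22.78
Total deductions = $61.16 + $219.05 + $618.81 + $195.95 + $27.99 + $27.15 + $256.08 + $22.78 = $1,428.97
Net pay = $2,799.27 − $1,428.97 = $1,370.30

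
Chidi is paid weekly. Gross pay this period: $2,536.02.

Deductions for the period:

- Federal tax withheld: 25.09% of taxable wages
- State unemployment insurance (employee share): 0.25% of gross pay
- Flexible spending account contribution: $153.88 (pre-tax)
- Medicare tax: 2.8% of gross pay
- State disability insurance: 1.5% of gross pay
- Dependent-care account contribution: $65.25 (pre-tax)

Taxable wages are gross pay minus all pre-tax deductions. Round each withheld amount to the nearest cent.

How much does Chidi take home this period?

Flexible spending account contribution: $153.88
Dependent-care account contribution: $65.25
Pre-tax total = $153.88 + $65.25 = $219.13
Taxable wages = $2,536.02 − $219.13 = $2,316.89
Federal tax withheld: $2,316.89 × 0.2509 = $581.31
Medicare tax: $2,536.02 × 0.028 = $71.01
State unemployment insurance (employee share): $2,536.02 × 0.0025 = $6.34
State disability insurance: $2,536.02 × 0.015 = $38.04
Total deductions = $153.88 + $65.25 + $581.31 + $71.01 + $6.34 + $38.04 = $915.83
Net pay = $2,536.02 − $915.83 = $1,620.19

$1,620.19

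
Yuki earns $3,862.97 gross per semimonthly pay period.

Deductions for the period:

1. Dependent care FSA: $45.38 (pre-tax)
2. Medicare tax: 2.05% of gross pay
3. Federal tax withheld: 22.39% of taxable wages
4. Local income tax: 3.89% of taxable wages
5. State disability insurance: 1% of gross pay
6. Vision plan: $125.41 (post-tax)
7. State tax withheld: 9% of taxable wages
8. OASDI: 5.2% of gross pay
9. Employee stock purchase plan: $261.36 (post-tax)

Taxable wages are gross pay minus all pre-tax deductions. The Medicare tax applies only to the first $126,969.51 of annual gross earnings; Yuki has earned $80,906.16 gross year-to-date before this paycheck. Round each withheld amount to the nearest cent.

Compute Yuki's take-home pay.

$1,765.29

Dependent care FSA: $45.38
Taxable wages = $3,862.97 − $45.38 = $3,817.59
Local income tax: $3,817.59 × 0.0389 = $148.50
State tax withheld: $3,817.59 × 0.09 = $343.58
Federal tax withheld: $3,817.59 × 0.2239 = $854.76
OASDI: $3,862.97 × 0.052 = $200.87
Medicare tax: cap not yet reached, full $3,862.97 is subject → $3,862.97 × 0.0205 = $79.19
State disability insurance: $3,862.97 × 0.01 = $38.63
Employee stock purchase plan: $261.36
Vision plan: $125.41
Total deductions = $45.38 + $148.50 + $343.58 + $854.76 + $200.87 + $79.19 + $38.63 + $261.36 + $125.41 = $2,097.68
Net pay = $3,862.97 − $2,097.68 = $1,765.29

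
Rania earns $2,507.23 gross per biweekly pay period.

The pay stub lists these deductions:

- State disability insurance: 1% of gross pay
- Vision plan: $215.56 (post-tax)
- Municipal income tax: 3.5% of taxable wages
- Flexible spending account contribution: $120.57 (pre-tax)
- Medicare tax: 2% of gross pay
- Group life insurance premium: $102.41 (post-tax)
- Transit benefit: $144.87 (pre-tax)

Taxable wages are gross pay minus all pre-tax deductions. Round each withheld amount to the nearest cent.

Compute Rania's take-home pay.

Transit benefit: $144.87
Flexible spending account contribution: $120.57
Pre-tax total = $144.87 + $120.57 = $265.44
Taxable wages = $2,507.23 − $265.44 = $2,241.79
Municipal income tax: $2,241.79 × 0.035 = $78.46
Medicare tax: $2,507.23 × 0.02 = $50.14
State disability insurance: $2,507.23 × 0.01 = $25.07
Group life insurance premium: $102.41
Vision plan: $215.56
Total deductions = $144.87 + $120.57 + $78.46 + $50.14 + $25.07 + $102.41 + $215.56 = $737.08
Net pay = $2,507.23 − $737.08 = $1,770.15

$1,770.15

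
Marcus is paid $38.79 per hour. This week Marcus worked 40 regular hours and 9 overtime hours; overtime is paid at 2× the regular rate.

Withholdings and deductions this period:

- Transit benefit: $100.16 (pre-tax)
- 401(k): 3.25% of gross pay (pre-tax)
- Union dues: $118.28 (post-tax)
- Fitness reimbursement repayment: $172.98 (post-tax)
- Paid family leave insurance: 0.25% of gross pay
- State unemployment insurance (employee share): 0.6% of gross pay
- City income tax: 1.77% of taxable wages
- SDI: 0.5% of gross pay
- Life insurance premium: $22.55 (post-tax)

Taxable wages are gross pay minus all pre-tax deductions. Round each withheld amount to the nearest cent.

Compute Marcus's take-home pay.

$1,695.61

Regular pay: 40 × $38.79 = $1,551.60
Overtime pay: 9 × $38.79 × 2 = $698.22
Gross pay = $1,551.60 + $698.22 = $2,249.82
401(k): $2,249.82 × 0.0325 = $73.12
Transit benefit: $100.16
Pre-tax total = $73.12 + $100.16 = $173.28
Taxable wages = $2,249.82 − $173.28 = $2,076.54
City income tax: $2,076.54 × 0.0177 = $36.75
Paid family leave insurance: $2,249.82 × 0.0025 = $5.62
State unemployment insurance (employee share): $2,249.82 × 0.006 = $13.50
SDI: $2,249.82 × 0.005 = $11.25
Union dues: $118.28
Life insurance premium: $22.55
Fitness reimbursement repayment: $172.98
Total deductions = $73.12 + $100.16 + $36.75 + $5.62 + $13.50 + $11.25 + $118.28 + $22.55 + $172.98 = $554.21
Net pay = $2,249.82 − $554.21 = $1,695.61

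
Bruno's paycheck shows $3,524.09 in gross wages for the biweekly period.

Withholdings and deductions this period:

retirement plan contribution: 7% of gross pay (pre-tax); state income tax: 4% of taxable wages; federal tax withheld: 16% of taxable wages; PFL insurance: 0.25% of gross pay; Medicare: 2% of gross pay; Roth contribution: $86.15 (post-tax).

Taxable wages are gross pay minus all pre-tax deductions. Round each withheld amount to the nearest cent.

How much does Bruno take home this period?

Retirement plan contribution: $3,524.09 × 0.07 = $246.69
Taxable wages = $3,524.09 − $246.69 = $3,277.40
State income tax: $3,277.40 × 0.04 = $131.10
Federal tax withheld: $3,277.40 × 0.16 = $524.38
Medicare: $3,524.09 × 0.02 = $70.48
PFL insurance: $3,524.09 × 0.0025 = $8.81
Roth contribution: $86.15
Total deductions = $246.69 + $131.10 + $524.38 + $70.48 + $8.81 + $86.15 = $1,067.61
Net pay = $3,524.09 − $1,067.61 = $2,456.48

$2,456.48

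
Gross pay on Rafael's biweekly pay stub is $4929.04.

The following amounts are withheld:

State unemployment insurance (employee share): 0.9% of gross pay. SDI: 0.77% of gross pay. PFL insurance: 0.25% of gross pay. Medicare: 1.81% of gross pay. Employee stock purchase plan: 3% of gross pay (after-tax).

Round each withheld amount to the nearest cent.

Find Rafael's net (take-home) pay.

SDI: $4929.04 × 0.0077 = $37.95
State unemployment insurance (employee share): $4929.04 × 0.009 = $44.36
PFL insurance: $4929.04 × 0.0025 = $12.32
Medicare: $4929.04 × 0.0181 = $89.22
Employee stock purchase plan: $4929.04 × 0.03 = $147.87
Total deductions = $37.95 + $44.36 + $12.32 + $89.22 + $147.87 = $331.72
Net pay = $4929.04 − $331.72 = $4597.32

$4597.32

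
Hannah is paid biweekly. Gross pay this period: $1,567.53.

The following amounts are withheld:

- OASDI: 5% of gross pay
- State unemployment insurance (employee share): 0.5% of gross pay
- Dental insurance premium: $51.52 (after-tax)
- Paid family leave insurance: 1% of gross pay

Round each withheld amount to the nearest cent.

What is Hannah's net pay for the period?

$1,414.11

OASDI: $1,567.53 × 0.05 = $78.38
State unemployment insurance (employee share): $1,567.53 × 0.005 = $7.84
Paid family leave insurance: $1,567.53 × 0.01 = $15.68
Dental insurance premium: $51.52
Total deductions = $78.38 + $7.84 + $15.68 + $51.52 = $153.42
Net pay = $1,567.53 − $153.42 = $1,414.11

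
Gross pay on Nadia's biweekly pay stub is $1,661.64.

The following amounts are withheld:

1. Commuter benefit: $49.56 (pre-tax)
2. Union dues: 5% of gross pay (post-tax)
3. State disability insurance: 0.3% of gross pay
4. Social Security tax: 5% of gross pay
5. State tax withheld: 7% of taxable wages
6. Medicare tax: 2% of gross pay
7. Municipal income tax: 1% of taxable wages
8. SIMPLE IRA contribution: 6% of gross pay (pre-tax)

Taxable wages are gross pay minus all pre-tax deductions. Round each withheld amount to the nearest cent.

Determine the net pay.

Commuter benefit: $49.56
SIMPLE IRA contribution: $1,661.64 × 0.06 = $99.70
Pre-tax total = $49.56 + $99.70 = $149.26
Taxable wages = $1,661.64 − $149.26 = $1,512.38
State tax withheld: $1,512.38 × 0.07 = $105.87
Municipal income tax: $1,512.38 × 0.01 = $15.12
Social Security tax: $1,661.64 × 0.05 = $83.08
Medicare tax: $1,661.64 × 0.02 = $33.23
State disability insurance: $1,661.64 × 0.003 = $4.98
Union dues: $1,661.64 × 0.05 = $83.08
Total deductions = $49.56 + $99.70 + $105.87 + $15.12 + $83.08 + $33.23 + $4.98 + $83.08 = $474.62
Net pay = $1,661.64 − $474.62 = $1,187.02

$1,187.02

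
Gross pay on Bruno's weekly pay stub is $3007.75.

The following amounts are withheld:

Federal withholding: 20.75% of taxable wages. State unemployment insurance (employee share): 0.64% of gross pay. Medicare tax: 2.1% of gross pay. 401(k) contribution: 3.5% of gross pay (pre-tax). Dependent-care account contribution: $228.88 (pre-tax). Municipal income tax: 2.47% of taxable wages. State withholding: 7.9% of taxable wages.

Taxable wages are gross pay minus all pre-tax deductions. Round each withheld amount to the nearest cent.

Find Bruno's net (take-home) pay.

$1759.17

401(k) contribution: $3007.75 × 0.035 = $105.27
Dependent-care account contribution: $228.88
Pre-tax total = $105.27 + $228.88 = $334.15
Taxable wages = $3007.75 − $334.15 = $2673.60
Federal withholding: $2673.60 × 0.2075 = $554.77
State withholding: $2673.60 × 0.079 = $211.21
Municipal income tax: $2673.60 × 0.0247 = $66.04
Medicare tax: $3007.75 × 0.021 = $63.16
State unemployment insurance (employee share): $3007.75 × 0.0064 = $19.25
Total deductions = $105.27 + $228.88 + $554.77 + $211.21 + $66.04 + $63.16 + $19.25 = $1248.58
Net pay = $3007.75 − $1248.58 = $1759.17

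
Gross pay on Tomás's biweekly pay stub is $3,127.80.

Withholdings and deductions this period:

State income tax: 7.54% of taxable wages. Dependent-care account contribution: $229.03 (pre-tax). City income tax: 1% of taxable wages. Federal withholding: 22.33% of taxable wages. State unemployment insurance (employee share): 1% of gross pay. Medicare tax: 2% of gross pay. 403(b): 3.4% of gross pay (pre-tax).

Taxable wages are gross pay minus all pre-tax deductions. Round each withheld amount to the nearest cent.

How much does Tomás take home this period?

$1,836.56

403(b): $3,127.80 × 0.034 = $106.35
Dependent-care account contribution: $229.03
Pre-tax total = $106.35 + $229.03 = $335.38
Taxable wages = $3,127.80 − $335.38 = $2,792.42
Federal withholding: $2,792.42 × 0.2233 = $623.55
City income tax: $2,792.42 × 0.01 = $27.92
State income tax: $2,792.42 × 0.0754 = $210.55
Medicare tax: $3,127.80 × 0.02 = $62.56
State unemployment insurance (employee share): $3,127.80 × 0.01 = $31.28
Total deductions = $106.35 + $229.03 + $623.55 + $27.92 + $210.55 + $62.56 + $31.28 = $1,291.24
Net pay = $3,127.80 − $1,291.24 = $1,836.56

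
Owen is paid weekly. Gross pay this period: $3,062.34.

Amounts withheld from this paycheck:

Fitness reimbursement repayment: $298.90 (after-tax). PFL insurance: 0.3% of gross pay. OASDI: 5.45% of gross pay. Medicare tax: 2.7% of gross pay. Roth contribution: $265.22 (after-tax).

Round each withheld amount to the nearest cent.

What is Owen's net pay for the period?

$2,239.45

OASDI: $3,062.34 × 0.0545 = $166.90
PFL insurance: $3,062.34 × 0.003 = $9.19
Medicare tax: $3,062.34 × 0.027 = $82.68
Fitness reimbursement repayment: $298.90
Roth contribution: $265.22
Total deductions = $166.90 + $9.19 + $82.68 + $298.90 + $265.22 = $822.89
Net pay = $3,062.34 − $822.89 = $2,239.45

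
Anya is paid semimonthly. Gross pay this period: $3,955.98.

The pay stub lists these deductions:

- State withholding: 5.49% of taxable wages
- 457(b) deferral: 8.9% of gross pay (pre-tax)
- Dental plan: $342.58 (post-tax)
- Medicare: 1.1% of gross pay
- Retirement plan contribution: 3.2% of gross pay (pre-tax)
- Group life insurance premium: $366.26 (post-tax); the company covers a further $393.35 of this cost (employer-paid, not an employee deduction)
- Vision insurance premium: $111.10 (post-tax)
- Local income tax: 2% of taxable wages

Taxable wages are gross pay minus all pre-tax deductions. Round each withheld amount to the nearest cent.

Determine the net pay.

$2,353.40

457(b) deferral: $3,955.98 × 0.089 = $352.08
Retirement plan contribution: $3,955.98 × 0.032 = $126.59
Pre-tax total = $352.08 + $126.59 = $478.67
Taxable wages = $3,955.98 − $478.67 = $3,477.31
Local income tax: $3,477.31 × 0.02 = $69.55
State withholding: $3,477.31 × 0.0549 = $190.90
Medicare: $3,955.98 × 0.011 = $43.52
Vision insurance premium: $111.10
Group life insurance premium: $366.26
Dental plan: $342.58
(Employer's $393.35 toward group life insurance premium is not withheld from the employee.)
Total deductions = $352.08 + $126.59 + $69.55 + $190.90 + $43.52 + $111.10 + $366.26 + $342.58 = $1,602.58
Net pay = $3,955.98 − $1,602.58 = $2,353.40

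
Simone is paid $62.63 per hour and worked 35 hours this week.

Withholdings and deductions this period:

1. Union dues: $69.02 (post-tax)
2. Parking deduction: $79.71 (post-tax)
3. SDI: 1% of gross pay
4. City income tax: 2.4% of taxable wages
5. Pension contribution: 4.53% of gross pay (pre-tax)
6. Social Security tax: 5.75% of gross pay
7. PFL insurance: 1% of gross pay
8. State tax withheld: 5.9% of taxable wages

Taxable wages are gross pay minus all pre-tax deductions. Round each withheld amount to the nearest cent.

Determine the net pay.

$1,600.44

Gross pay: 35 × $62.63 = $2,192.05
Pension contribution: $2,192.05 × 0.0453 = $99.30
Taxable wages = $2,192.05 − $99.30 = $2,092.75
State tax withheld: $2,092.75 × 0.059 = $123.47
City income tax: $2,092.75 × 0.024 = $50.23
PFL insurance: $2,192.05 × 0.01 = $21.92
Social Security tax: $2,192.05 × 0.0575 = $126.04
SDI: $2,192.05 × 0.01 = $21.92
Union dues: $69.02
Parking deduction: $79.71
Total deductions = $99.30 + $123.47 + $50.23 + $21.92 + $126.04 + $21.92 + $69.02 + $79.71 = $591.61
Net pay = $2,192.05 − $591.61 = $1,600.44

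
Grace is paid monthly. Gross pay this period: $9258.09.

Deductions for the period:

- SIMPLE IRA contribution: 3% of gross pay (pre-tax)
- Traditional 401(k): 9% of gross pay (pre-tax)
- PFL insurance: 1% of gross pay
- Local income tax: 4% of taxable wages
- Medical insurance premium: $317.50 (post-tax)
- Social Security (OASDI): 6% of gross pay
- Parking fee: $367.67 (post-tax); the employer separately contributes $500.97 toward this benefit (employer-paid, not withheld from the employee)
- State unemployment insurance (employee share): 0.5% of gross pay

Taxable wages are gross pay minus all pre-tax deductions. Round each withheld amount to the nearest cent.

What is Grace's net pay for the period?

SIMPLE IRA contribution: $9258.09 × 0.03 = $277.74
Traditional 401(k): $9258.09 × 0.09 = $833.23
Pre-tax total = $277.74 + $833.23 = $1110.97
Taxable wages = $9258.09 − $1110.97 = $8147.12
Local income tax: $8147.12 × 0.04 = $325.88
State unemployment insurance (employee share): $9258.09 × 0.005 = $46.29
PFL insurance: $9258.09 × 0.01 = $92.58
Social Security (OASDI): $9258.09 × 0.06 = $555.49
Parking fee: $367.67
Medical insurance premium: $317.50
(Employer's $500.97 toward parking fee is not withheld from the employee.)
Total deductions = $277.74 + $833.23 + $325.88 + $46.29 + $92.58 + $555.49 + $367.67 + $317.50 = $2816.38
Net pay = $9258.09 − $2816.38 = $6441.71

$6441.71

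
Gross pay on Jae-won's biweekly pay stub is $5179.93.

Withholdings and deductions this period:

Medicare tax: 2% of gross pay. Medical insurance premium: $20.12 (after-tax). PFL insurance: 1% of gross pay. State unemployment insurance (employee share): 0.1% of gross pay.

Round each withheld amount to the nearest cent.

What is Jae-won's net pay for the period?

Medicare tax: $5179.93 × 0.02 = $103.60
PFL insurance: $5179.93 × 0.01 = $51.80
State unemployment insurance (employee share): $5179.93 × 0.001 = $5.18
Medical insurance premium: $20.12
Total deductions = $103.60 + $51.80 + $5.18 + $20.12 = $180.70
Net pay = $5179.93 − $180.70 = $4999.23

$4999.23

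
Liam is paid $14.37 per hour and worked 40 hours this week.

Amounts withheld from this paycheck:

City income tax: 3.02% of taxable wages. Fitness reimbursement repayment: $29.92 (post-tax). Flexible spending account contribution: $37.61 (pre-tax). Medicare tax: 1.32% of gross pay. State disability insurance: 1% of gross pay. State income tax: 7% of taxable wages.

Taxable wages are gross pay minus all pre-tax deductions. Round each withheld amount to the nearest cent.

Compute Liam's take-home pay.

Gross pay: 40 × $14.37 = $574.80
Flexible spending account contribution: $37.61
Taxable wages = $574.80 − $37.61 = $537.19
State income tax: $537.19 × 0.07 = $37.60
City income tax: $537.19 × 0.0302 = $16.22
State disability insurance: $574.80 × 0.01 = $5.75
Medicare tax: $574.80 × 0.0132 = $7.59
Fitness reimbursement repayment: $29.92
Total deductions = $37.61 + $37.60 + $16.22 + $5.75 + $7.59 + $29.92 = $134.69
Net pay = $574.80 − $134.69 = $440.11

$440.11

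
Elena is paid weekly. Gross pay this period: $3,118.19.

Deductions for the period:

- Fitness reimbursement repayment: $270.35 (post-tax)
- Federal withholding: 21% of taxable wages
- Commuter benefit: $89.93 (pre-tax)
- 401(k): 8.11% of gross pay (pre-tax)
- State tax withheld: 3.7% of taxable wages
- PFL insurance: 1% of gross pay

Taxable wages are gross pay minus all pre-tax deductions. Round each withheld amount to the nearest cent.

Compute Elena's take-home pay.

$1,788.32

Commuter benefit: $89.93
401(k): $3,118.19 × 0.0811 = $252.89
Pre-tax total = $89.93 + $252.89 = $342.82
Taxable wages = $3,118.19 − $342.82 = $2,775.37
State tax withheld: $2,775.37 × 0.037 = $102.69
Federal withholding: $2,775.37 × 0.21 = $582.83
PFL insurance: $3,118.19 × 0.01 = $31.18
Fitness reimbursement repayment: $270.35
Total deductions = $89.93 + $252.89 + $102.69 + $582.83 + $31.18 + $270.35 = $1,329.87
Net pay = $3,118.19 − $1,329.87 = $1,788.32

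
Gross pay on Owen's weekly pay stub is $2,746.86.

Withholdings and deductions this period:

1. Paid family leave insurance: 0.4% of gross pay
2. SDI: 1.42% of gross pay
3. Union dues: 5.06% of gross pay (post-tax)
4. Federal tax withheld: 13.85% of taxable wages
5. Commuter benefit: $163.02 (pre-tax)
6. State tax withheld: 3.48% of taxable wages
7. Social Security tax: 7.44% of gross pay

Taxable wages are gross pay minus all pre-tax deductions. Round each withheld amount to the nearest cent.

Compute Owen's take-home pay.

$1,742.70

Commuter benefit: $163.02
Taxable wages = $2,746.86 − $163.02 = $2,583.84
State tax withheld: $2,583.84 × 0.0348 = $89.92
Federal tax withheld: $2,583.84 × 0.1385 = $357.86
SDI: $2,746.86 × 0.0142 = $39.01
Social Security tax: $2,746.86 × 0.0744 = $204.37
Paid family leave insurance: $2,746.86 × 0.004 = $10.99
Union dues: $2,746.86 × 0.0506 = $138.99
Total deductions = $163.02 + $89.92 + $357.86 + $39.01 + $204.37 + $10.99 + $138.99 = $1,004.16
Net pay = $2,746.86 − $1,004.16 = $1,742.70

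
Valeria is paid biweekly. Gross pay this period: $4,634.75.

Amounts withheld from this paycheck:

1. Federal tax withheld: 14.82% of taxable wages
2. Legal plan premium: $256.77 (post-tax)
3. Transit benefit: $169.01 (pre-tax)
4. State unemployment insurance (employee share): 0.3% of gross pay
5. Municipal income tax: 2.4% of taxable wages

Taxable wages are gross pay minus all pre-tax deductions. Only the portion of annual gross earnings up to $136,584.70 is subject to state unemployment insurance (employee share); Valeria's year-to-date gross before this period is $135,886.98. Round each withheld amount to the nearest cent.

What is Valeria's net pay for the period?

$3,437.88

Transit benefit: $169.01
Taxable wages = $4,634.75 − $169.01 = $4,465.74
Municipal income tax: $4,465.74 × 0.024 = $107.18
Federal tax withheld: $4,465.74 × 0.1482 = $661.82
State unemployment insurance (employee share): only $136,584.70 − $135,886.98 = $697.72 of this check is subject → $697.72 × 0.003 = $2.09
Legal plan premium: $256.77
Total deductions = $169.01 + $107.18 + $661.82 + $2.09 + $256.77 = $1,196.87
Net pay = $4,634.75 − $1,196.87 = $3,437.88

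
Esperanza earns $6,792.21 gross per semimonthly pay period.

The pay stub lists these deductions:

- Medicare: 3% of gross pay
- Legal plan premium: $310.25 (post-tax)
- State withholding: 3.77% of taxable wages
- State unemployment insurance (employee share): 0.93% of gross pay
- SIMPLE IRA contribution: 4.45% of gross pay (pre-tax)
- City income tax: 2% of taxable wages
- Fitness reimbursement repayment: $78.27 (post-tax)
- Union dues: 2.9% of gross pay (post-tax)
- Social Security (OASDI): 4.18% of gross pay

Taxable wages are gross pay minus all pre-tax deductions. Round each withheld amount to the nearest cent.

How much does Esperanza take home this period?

SIMPLE IRA contribution: $6,792.21 × 0.0445 = $302.25
Taxable wages = $6,792.21 − $302.25 = $6,489.96
City income tax: $6,489.96 × 0.02 = $129.80
State withholding: $6,489.96 × 0.0377 = $244.67
Medicare: $6,792.21 × 0.03 = $203.77
State unemployment insurance (employee share): $6,792.21 × 0.0093 = $63.17
Social Security (OASDI): $6,792.21 × 0.0418 = $283.91
Union dues: $6,792.21 × 0.029 = $196.97
Fitness reimbursement repayment: $78.27
Legal plan premium: $310.25
Total deductions = $302.25 + $129.80 + $244.67 + $203.77 + $63.17 + $283.91 + $196.97 + $78.27 + $310.25 = $1,813.06
Net pay = $6,792.21 − $1,813.06 = $4,979.15

$4,979.15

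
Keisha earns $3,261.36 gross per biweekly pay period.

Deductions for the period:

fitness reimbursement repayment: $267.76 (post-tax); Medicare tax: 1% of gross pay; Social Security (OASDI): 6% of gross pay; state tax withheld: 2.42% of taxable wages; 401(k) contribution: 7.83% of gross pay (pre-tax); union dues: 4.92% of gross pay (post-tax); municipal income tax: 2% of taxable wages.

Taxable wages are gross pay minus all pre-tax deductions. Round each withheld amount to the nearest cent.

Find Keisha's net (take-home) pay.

$2,216.62

401(k) contribution: $3,261.36 × 0.0783 = $255.36
Taxable wages = $3,261.36 − $255.36 = $3,006.00
Municipal income tax: $3,006.00 × 0.02 = $60.12
State tax withheld: $3,006.00 × 0.0242 = $72.75
Social Security (OASDI): $3,261.36 × 0.06 = $195.68
Medicare tax: $3,261.36 × 0.01 = $32.61
Fitness reimbursement repayment: $267.76
Union dues: $3,261.36 × 0.0492 = $160.46
Total deductions = $255.36 + $60.12 + $72.75 + $195.68 + $32.61 + $267.76 + $160.46 = $1,044.74
Net pay = $3,261.36 − $1,044.74 = $2,216.62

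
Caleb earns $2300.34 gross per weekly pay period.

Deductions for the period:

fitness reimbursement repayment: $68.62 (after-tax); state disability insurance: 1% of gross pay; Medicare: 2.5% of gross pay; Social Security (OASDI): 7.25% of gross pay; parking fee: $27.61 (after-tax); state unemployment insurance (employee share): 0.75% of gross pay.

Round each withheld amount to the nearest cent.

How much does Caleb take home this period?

State disability insurance: $2300.34 × 0.01 = $23.00
Medicare: $2300.34 × 0.025 = $57.51
State unemployment insurance (employee share): $2300.34 × 0.0075 = $17.25
Social Security (OASDI): $2300.34 × 0.0725 = $166.77
Fitness reimbursement repayment: $68.62
Parking fee: $27.61
Total deductions = $23.00 + $57.51 + $17.25 + $166.77 + $68.62 + $27.61 = $360.76
Net pay = $2300.34 − $360.76 = $1939.58

$1939.58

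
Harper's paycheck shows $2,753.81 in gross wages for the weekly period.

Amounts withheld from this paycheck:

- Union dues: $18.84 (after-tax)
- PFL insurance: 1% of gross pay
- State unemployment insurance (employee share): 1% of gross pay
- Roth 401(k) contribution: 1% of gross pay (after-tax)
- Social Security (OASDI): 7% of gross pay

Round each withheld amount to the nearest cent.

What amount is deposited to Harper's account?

State unemployment insurance (employee share): $2,753.81 × 0.01 = $27.54
PFL insurance: $2,753.81 × 0.01 = $27.54
Social Security (OASDI): $2,753.81 × 0.07 = $192.77
Roth 401(k) contribution: $2,753.81 × 0.01 = $27.54
Union dues: $18.84
Total deductions = $27.54 + $27.54 + $192.77 + $27.54 + $18.84 = $294.23
Net pay = $2,753.81 − $294.23 = $2,459.58

$2,459.58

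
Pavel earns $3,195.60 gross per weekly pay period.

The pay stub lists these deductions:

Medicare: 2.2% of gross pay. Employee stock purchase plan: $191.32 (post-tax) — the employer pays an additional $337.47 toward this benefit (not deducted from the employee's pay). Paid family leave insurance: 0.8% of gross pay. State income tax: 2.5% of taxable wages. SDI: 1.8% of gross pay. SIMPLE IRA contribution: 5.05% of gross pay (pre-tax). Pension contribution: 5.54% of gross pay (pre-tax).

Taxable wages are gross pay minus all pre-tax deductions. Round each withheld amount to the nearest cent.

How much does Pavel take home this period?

SIMPLE IRA contribution: $3,195.60 × 0.0505 = $161.38
Pension contribution: $3,195.60 × 0.0554 = $177.04
Pre-tax total = $161.38 + $177.04 = $338.42
Taxable wages = $3,195.60 − $338.42 = $2,857.18
State income tax: $2,857.18 × 0.025 = $71.43
Medicare: $3,195.60 × 0.022 = $70.30
Paid family leave insurance: $3,195.60 × 0.008 = $25.56
SDI: $3,195.60 × 0.018 = $57.52
Employee stock purchase plan: $191.32
(Employer's $337.47 toward employee stock purchase plan is not withheld from the employee.)
Total deductions = $161.38 + $177.04 + $71.43 + $70.30 + $25.56 + $57.52 + $191.32 = $754.55
Net pay = $3,195.60 − $754.55 = $2,441.05

$2,441.05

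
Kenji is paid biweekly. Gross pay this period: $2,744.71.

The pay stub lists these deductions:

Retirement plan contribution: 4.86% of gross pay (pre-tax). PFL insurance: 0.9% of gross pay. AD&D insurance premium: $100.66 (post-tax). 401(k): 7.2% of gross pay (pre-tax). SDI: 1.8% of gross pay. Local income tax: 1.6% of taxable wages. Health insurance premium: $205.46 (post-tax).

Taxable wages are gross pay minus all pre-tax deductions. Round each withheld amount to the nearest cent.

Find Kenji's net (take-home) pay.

401(k): $2,744.71 × 0.072 = $197.62
Retirement plan contribution: $2,744.71 × 0.0486 = $133.39
Pre-tax total = $197.62 + $133.39 = $331.01
Taxable wages = $2,744.71 − $331.01 = $2,413.70
Local income tax: $2,413.70 × 0.016 = $38.62
SDI: $2,744.71 × 0.018 = $49.40
PFL insurance: $2,744.71 × 0.009 = $24.70
AD&D insurance premium: $100.66
Health insurance premium: $205.46
Total deductions = $197.62 + $133.39 + $38.62 + $49.40 + $24.70 + $100.66 + $205.46 = $749.85
Net pay = $2,744.71 − $749.85 = $1,994.86

$1,994.86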